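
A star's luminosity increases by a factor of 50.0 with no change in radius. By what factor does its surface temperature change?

P ∝ T⁴ ⇒ T ∝ P^(1/4), so T scales by (50.0)^(1/4) = 2.66.

factor ≈ 2.66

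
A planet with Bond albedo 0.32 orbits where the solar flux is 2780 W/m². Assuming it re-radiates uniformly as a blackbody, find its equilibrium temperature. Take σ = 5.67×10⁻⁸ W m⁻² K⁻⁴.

Power absorbed = (1−a)S·πR²; power emitted = 4πR²σT⁴. Equating and cancelling πR²:
T = ((1−a)S / 4σ)^(1/4) = (1890 / (4 × 5.67×10⁻⁸))^(1/4) = (8.34×10^9)^(1/4).
T = 302 K.

T ≈ 302 K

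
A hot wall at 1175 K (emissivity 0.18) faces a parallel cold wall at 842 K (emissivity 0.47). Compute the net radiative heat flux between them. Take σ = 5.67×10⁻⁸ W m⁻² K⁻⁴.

q ≈ 11900 W/m²

For two large parallel gray plates, q = σ(T₁⁴ − T₂⁴) / (1/ε₁ + 1/ε₂ − 1).
1/ε₁ + 1/ε₂ − 1 = 1/0.18 + 1/0.47 − 1 = 6.683.
T₁⁴ − T₂⁴ = 1.91×10^12 − 5.03×10^11 = 1.40×10^12 K⁴.
q = 5.67×10⁻⁸ × 1.40×10^12 / 6.683 = 11900 W/m².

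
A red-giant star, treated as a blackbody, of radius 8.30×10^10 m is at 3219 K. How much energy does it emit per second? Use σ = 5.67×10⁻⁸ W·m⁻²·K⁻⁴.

A = 4πr² = 4π × (8.30×10^10)² = 8.66×10^22 m².
P = σAT⁴ = 5.67×10⁻⁸ × 8.66×10^22 × (3219)⁴ = 5.67×10⁻⁸ × 8.66×10^22 × 1.07×10^14.
P = 5.27×10^29 W.

P ≈ 5.27×10^29 W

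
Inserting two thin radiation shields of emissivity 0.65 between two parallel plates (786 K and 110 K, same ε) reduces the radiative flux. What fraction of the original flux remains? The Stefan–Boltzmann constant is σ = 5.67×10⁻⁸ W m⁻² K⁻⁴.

ratio ≈ 0.333

With N identical shields there are N+1 = 3 gaps in series, each with the same radiative resistance, so the flux falls to 1/(N+1) of its unshielded value.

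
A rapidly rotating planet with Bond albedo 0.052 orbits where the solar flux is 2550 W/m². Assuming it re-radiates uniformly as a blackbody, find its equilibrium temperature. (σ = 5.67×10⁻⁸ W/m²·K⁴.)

Power absorbed = (1−a)S·πR²; power emitted = 4πR²σT⁴. Equating and cancelling πR²:
T = ((1−a)S / 4σ)^(1/4) = (2420 / (4 × 5.67×10⁻⁸))^(1/4) = (1.07×10^10)^(1/4).
T = 321 K.

T ≈ 321 K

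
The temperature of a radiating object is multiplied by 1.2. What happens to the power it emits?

P ∝ T⁴, so the power scales as (1.2)⁴ = 2.07.

factor ≈ 2.07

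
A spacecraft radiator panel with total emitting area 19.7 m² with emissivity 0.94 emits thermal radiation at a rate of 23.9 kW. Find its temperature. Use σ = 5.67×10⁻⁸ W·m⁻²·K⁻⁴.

T ≈ 388 K

From P = εσAT⁴, T = (P / εσA)^(1/4) = (23900 / (0.94 × 5.67×10⁻⁸ × 19.7))^(1/4).
T = (2.28×10^10)^(1/4) = 388 K.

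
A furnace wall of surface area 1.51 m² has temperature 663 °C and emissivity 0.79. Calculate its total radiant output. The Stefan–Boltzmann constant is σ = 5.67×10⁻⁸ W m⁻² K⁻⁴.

663 °C = 936 K.
Stefan–Boltzmann: P = εσAT⁴ = 0.79 × 5.67×10⁻⁸ × 1.51 × (936)⁴ = 0.79 × 5.67×10⁻⁸ × 1.51 × 7.68×10^11.
P = 51900 W.

P ≈ 51900 W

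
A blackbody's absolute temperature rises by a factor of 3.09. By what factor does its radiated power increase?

factor ≈ 91.2

P ∝ T⁴, so the power scales as (3.09)⁴ = 91.2.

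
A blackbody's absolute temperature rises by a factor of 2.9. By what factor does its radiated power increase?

P ∝ T⁴, so the power scales as (2.9)⁴ = 70.7.

factor ≈ 70.7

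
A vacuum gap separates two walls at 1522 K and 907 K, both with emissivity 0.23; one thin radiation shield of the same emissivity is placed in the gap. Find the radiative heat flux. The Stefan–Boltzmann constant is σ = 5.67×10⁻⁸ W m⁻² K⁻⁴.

q ≈ 17300 W/m²

Each of the 2 gaps contributes resistance (2/ε − 1) = 2/0.23 − 1 = 7.696; total = 15.39.
q = σ(T₁⁴ − T₂⁴) / 15.39 = 5.67×10⁻⁸ × 4.69×10^12 / 15.39 = 17300 W/m².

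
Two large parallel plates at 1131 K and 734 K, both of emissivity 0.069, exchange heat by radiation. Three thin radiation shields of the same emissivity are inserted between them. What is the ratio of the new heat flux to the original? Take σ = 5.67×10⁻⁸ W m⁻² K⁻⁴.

ratio ≈ 0.250

With N identical shields there are N+1 = 4 gaps in series, each with the same radiative resistance, so the flux falls to 1/(N+1) of its unshielded value.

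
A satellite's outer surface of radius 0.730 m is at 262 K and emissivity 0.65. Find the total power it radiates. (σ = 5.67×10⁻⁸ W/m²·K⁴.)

P ≈ 1160 W

A = 4πr² = 4π × (0.730)² = 6.70 m².
Stefan–Boltzmann: P = εσAT⁴ = 0.65 × 5.67×10⁻⁸ × 6.70 × (262)⁴ = 0.65 × 5.67×10⁻⁸ × 6.70 × 4.71×10^9.
P = 1160 W.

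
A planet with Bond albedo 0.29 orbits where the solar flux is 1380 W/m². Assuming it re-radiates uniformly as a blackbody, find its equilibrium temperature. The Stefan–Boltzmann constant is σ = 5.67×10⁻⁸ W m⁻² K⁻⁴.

T ≈ 256 K

Power absorbed = (1−a)S·πR²; power emitted = 4πR²σT⁴. Equating and cancelling πR²:
T = ((1−a)S / 4σ)^(1/4) = (980 / (4 × 5.67×10⁻⁸))^(1/4) = (4.32×10^9)^(1/4).
T = 256 K.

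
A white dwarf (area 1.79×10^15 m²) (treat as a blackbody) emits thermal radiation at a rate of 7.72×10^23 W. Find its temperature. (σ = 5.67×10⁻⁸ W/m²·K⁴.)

T ≈ 9340 K

From P = σAT⁴, T = (P / σA)^(1/4) = (7.72×10^23 / (5.67×10⁻⁸ × 1.79×10^15))^(1/4).
T = (7.61×10^15)^(1/4) = 9340 K.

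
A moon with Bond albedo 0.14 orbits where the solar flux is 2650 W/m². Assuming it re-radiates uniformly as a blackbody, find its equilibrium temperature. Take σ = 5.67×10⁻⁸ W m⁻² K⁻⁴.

T ≈ 317 K

Power absorbed = (1−a)S·πR²; power emitted = 4πR²σT⁴. Equating and cancelling πR²:
T = ((1−a)S / 4σ)^(1/4) = (2280 / (4 × 5.67×10⁻⁸))^(1/4) = (1.00×10^10)^(1/4).
T = 317 K.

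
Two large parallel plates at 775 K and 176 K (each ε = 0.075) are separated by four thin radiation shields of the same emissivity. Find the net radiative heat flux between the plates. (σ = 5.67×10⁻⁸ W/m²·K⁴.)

q ≈ 159 W/m²

Each of the 5 gaps contributes resistance (2/ε − 1) = 2/0.075 − 1 = 25.67; total = 128.3.
q = σ(T₁⁴ − T₂⁴) / 128.3 = 5.67×10⁻⁸ × 3.60×10^11 / 128.3 = 159 W/m².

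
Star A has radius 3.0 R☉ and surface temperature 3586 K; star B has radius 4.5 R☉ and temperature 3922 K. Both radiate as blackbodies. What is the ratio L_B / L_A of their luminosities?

L = 4πR²σT⁴ ∝ R²T⁴, so L_B/L_A = (4.5/3.0)² × (3922/3586)⁴ = 2.25 × 1.43 = 3.22.

L_B/L_A ≈ 3.22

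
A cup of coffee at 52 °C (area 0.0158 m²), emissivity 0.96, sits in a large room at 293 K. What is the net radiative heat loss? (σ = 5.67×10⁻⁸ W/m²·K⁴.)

Q ≈ 3.26 W

Convert: 52 °C = 325 K.
Q = εσA(T⁴ − T_s⁴). T⁴ − T_s⁴ = (325)⁴ − (293)⁴ = 1.12×10^10 − 7.37×10^9 = 3.79×10^9 K⁴.
Q = 0.96 × 5.67×10⁻⁸ × 0.0158 × 3.79×10^9 = 3.26 W.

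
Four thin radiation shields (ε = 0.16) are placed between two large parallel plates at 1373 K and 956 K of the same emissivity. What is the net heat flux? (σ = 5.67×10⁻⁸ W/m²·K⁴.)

q ≈ 2680 W/m²

Each of the 5 gaps contributes resistance (2/ε − 1) = 2/0.16 − 1 = 11.50; total = 57.50.
q = σ(T₁⁴ − T₂⁴) / 57.50 = 5.67×10⁻⁸ × 2.72×10^12 / 57.50 = 2680 W/m².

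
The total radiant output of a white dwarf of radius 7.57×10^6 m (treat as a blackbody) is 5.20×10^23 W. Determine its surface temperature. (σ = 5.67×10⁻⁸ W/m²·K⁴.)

A = 4πr² = 4π × (7.57×10^6)² = 7.20×10^14 m².
From P = σAT⁴, T = (P / σA)^(1/4) = (5.20×10^23 / (5.67×10⁻⁸ × 7.20×10^14))^(1/4).
T = (1.27×10^16)^(1/4) = 10600 K.

T ≈ 10600 K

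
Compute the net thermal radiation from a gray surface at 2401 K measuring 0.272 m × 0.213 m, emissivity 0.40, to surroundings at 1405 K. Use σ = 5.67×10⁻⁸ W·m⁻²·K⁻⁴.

A = 0.272 × 0.213 = 0.0579 m².
Q = εσA(T⁴ − T_s⁴). T⁴ − T_s⁴ = (2401)⁴ − (1405)⁴ = 3.32×10^13 − 3.90×10^12 = 2.93×10^13 K⁴.
Q = 0.40 × 5.67×10⁻⁸ × 0.0579 × 2.93×10^13 = 38500 W.

Q ≈ 38500 W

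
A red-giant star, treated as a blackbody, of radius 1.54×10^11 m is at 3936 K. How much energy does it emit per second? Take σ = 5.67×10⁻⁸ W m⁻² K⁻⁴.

A = 4πr² = 4π × (1.54×10^11)² = 2.98×10^23 m².
P = σAT⁴ = 5.67×10⁻⁸ × 2.98×10^23 × (3936)⁴ = 5.67×10⁻⁸ × 2.98×10^23 × 2.40×10^14.
P = 4.06×10^30 W.

P ≈ 4.06×10^30 W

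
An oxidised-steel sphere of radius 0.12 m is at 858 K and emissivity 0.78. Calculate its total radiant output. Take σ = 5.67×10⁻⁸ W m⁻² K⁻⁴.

A = 4πr² = 4π × (0.12)² = 0.181 m².
P = εσAT⁴ = 0.78 × 5.67×10⁻⁸ × 0.181 × (858)⁴ = 0.78 × 5.67×10⁻⁸ × 0.181 × 5.42×10^11.
P = 4340 W.

P ≈ 4340 W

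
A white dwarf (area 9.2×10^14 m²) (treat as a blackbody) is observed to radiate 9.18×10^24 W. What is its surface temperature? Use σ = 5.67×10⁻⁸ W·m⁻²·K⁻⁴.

T ≈ 20500 K

From P = σAT⁴, T = (P / σA)^(1/4) = (9.18×10^24 / (5.67×10⁻⁸ × 9.20×10^14))^(1/4).
T = (1.76×10^17)^(1/4) = 20500 K.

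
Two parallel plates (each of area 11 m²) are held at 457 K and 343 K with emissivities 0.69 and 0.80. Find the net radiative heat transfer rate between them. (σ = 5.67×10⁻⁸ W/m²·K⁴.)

For two large parallel gray plates, q = σ(T₁⁴ − T₂⁴) / (1/ε₁ + 1/ε₂ − 1).
1/ε₁ + 1/ε₂ − 1 = 1/0.69 + 1/0.80 − 1 = 1.699.
T₁⁴ − T₂⁴ = 4.36×10^10 − 1.38×10^10 = 2.98×10^10 K⁴.
q = 5.67×10⁻⁸ × 2.98×10^10 / 1.699 = 994 W/m².
Q = q·A = 994 × 11 = 10900 W.

Q ≈ 10900 W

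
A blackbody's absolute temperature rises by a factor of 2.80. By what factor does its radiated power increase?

factor ≈ 61.5

P ∝ T⁴, so the power scales as (2.80)⁴ = 61.5.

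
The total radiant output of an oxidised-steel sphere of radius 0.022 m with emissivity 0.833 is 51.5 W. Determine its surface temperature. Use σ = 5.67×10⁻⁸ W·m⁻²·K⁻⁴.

T ≈ 651 K

A = 4πr² = 4π × (0.022)² = 6.08×10^-3 m².
From P = εσAT⁴, T = (P / εσA)^(1/4) = (51.5 / (0.833 × 5.67×10⁻⁸ × 6.08×10^-3))^(1/4).
T = (1.79×10^11)^(1/4) = 651 K.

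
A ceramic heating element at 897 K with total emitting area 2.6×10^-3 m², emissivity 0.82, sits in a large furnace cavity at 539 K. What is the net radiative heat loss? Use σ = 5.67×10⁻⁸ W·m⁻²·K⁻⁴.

Q ≈ 68.1 W

Q = εσA(T⁴ − T_s⁴). T⁴ − T_s⁴ = (897)⁴ − (539)⁴ = 6.47×10^11 − 8.44×10^10 = 5.63×10^11 K⁴.
Q = 0.82 × 5.67×10⁻⁸ × 2.60×10^-3 × 5.63×10^11 = 68.1 W.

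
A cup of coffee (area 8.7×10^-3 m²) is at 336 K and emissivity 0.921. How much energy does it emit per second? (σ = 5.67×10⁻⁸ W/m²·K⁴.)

Stefan–Boltzmann: P = εσAT⁴ = 0.921 × 5.67×10⁻⁸ × 8.70×10^-3 × (336)⁴ = 0.921 × 5.67×10⁻⁸ × 8.70×10^-3 × 1.27×10^10.
P = 5.79 W.

P ≈ 5.79 W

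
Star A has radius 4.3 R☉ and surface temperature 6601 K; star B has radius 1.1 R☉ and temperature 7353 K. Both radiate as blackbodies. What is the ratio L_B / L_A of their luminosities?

L = 4πR²σT⁴ ∝ R²T⁴, so L_B/L_A = (1.1/4.3)² × (7353/6601)⁴ = 0.0654 × 1.54 = 0.101.

L_B/L_A ≈ 0.101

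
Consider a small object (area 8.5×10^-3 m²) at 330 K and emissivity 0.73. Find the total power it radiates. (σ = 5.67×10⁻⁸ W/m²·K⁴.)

P ≈ 4.17 W

P = εσAT⁴ = 0.73 × 5.67×10⁻⁸ × 8.50×10^-3 × (330)⁴ = 0.73 × 5.67×10⁻⁸ × 8.50×10^-3 × 1.19×10^10.
P = 4.17 W.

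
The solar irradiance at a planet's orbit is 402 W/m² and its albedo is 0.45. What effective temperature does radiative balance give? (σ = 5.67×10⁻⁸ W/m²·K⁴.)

T ≈ 177 K

Power absorbed = (1−a)S·πR²; power emitted = 4πR²σT⁴. Equating and cancelling πR²:
T = ((1−a)S / 4σ)^(1/4) = (221 / (4 × 5.67×10⁻⁸))^(1/4) = (9.75×10^8)^(1/4).
T = 177 K.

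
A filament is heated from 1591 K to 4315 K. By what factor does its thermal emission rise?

P ∝ T⁴, so the ratio is (4315/1591)⁴ = (2.712)⁴ = 54.1.

ratio ≈ 54.1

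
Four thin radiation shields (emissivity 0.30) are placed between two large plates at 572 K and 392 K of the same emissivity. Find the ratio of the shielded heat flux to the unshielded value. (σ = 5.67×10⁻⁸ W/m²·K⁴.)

With N identical shields there are N+1 = 5 gaps in series, each with the same radiative resistance, so the flux falls to 1/(N+1) of its unshielded value.

ratio ≈ 0.200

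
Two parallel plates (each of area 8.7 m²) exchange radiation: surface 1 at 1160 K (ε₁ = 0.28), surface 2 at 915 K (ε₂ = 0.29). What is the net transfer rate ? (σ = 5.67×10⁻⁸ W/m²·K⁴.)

Q ≈ 90900 W

For two large parallel gray plates, q = σ(T₁⁴ − T₂⁴) / (1/ε₁ + 1/ε₂ − 1).
1/ε₁ + 1/ε₂ − 1 = 1/0.28 + 1/0.29 − 1 = 6.020.
T₁⁴ − T₂⁴ = 1.81×10^12 − 7.01×10^11 = 1.11×10^12 K⁴.
q = 5.67×10⁻⁸ × 1.11×10^12 / 6.020 = 10500 W/m².
Q = q·A = 10500 × 8.7 = 90900 W.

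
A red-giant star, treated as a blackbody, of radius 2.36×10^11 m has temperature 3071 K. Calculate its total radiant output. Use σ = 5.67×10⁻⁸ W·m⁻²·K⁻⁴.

P ≈ 3.53×10^30 W

A = 4πr² = 4π × (2.36×10^11)² = 7.00×10^23 m².
P = σAT⁴ = 5.67×10⁻⁸ × 7.00×10^23 × (3071)⁴ = 5.67×10⁻⁸ × 7.00×10^23 × 8.89×10^13.
P = 3.53×10^30 W.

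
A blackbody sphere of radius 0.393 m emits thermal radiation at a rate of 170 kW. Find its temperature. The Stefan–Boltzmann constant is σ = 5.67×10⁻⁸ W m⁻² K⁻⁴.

T ≈ 1110 K

A = 4πr² = 4π × (0.393)² = 1.94 m².
From P = σAT⁴, T = (P / σA)^(1/4) = (1.70×10^5 / (5.67×10⁻⁸ × 1.94))^(1/4).
T = (1.54×10^12)^(1/4) = 1110 K.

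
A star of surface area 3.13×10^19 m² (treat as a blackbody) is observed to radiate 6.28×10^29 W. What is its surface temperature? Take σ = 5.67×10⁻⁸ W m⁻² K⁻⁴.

From P = σAT⁴, T = (P / σA)^(1/4) = (6.28×10^29 / (5.67×10⁻⁸ × 3.13×10^19))^(1/4).
T = (3.54×10^17)^(1/4) = 24400 K.

T ≈ 24400 K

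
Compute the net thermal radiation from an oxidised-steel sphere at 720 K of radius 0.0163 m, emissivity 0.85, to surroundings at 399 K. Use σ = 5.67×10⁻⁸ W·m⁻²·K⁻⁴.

A = 4πr² = 4π × (0.0163)² = 3.34×10^-3 m².
Q = εσA(T⁴ − T_s⁴). T⁴ − T_s⁴ = (720)⁴ − (399)⁴ = 2.69×10^11 − 2.53×10^10 = 2.43×10^11 K⁴.
Q = 0.85 × 5.67×10⁻⁸ × 3.34×10^-3 × 2.43×10^11 = 39.2 W.

Q ≈ 39.2 W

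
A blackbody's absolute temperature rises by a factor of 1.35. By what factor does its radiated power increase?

P ∝ T⁴, so the power scales as (1.35)⁴ = 3.32.

factor ≈ 3.32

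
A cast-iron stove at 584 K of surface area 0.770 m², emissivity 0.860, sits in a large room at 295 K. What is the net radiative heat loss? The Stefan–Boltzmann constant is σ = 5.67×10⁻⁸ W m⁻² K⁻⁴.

Q ≈ 4080 W

Q = εσA(T⁴ − T_s⁴). T⁴ − T_s⁴ = (584)⁴ − (295)⁴ = 1.16×10^11 − 7.57×10^9 = 1.09×10^11 K⁴.
Q = 0.860 × 5.67×10⁻⁸ × 0.770 × 1.09×10^11 = 4080 W.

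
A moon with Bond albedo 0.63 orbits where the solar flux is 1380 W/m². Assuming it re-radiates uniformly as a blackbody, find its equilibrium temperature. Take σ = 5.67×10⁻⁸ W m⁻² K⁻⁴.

T ≈ 218 K

Power absorbed = (1−a)S·πR²; power emitted = 4πR²σT⁴. Equating and cancelling πR²:
T = ((1−a)S / 4σ)^(1/4) = (511 / (4 × 5.67×10⁻⁸))^(1/4) = (2.25×10^9)^(1/4).
T = 218 K.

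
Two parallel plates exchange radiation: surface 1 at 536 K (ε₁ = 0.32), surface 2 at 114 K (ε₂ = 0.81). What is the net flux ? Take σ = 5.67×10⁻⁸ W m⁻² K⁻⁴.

q ≈ 1390 W/m²

For two large parallel gray plates, q = σ(T₁⁴ − T₂⁴) / (1/ε₁ + 1/ε₂ − 1).
1/ε₁ + 1/ε₂ − 1 = 1/0.32 + 1/0.81 − 1 = 3.360.
T₁⁴ − T₂⁴ = 8.25×10^10 − 1.69×10^8 = 8.24×10^10 K⁴.
q = 5.67×10⁻⁸ × 8.24×10^10 / 3.360 = 1390 W/m².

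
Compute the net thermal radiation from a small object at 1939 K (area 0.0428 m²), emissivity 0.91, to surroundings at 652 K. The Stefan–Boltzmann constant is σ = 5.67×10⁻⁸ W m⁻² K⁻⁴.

Q = εσA(T⁴ − T_s⁴). T⁴ − T_s⁴ = (1939)⁴ − (652)⁴ = 1.41×10^13 − 1.81×10^11 = 1.40×10^13 K⁴.
Q = 0.91 × 5.67×10⁻⁸ × 0.0428 × 1.40×10^13 = 30800 W.

Q ≈ 30800 W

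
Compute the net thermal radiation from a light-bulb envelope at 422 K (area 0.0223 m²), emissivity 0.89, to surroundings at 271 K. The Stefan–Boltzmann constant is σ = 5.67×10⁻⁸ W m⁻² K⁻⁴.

Q ≈ 29.6 W

Q = εσA(T⁴ − T_s⁴). T⁴ − T_s⁴ = (422)⁴ − (271)⁴ = 3.17×10^10 − 5.39×10^9 = 2.63×10^10 K⁴.
Q = 0.89 × 5.67×10⁻⁸ × 0.0223 × 2.63×10^10 = 29.6 W.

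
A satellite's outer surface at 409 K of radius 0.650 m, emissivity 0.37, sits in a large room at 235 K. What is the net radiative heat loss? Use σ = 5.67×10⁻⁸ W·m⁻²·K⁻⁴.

A = 4πr² = 4π × (0.650)² = 5.31 m².
Q = εσA(T⁴ − T_s⁴). T⁴ − T_s⁴ = (409)⁴ − (235)⁴ = 2.80×10^10 − 3.05×10^9 = 2.49×10^10 K⁴.
Q = 0.37 × 5.67×10⁻⁸ × 5.31 × 2.49×10^10 = 2780 W.

Q ≈ 2780 W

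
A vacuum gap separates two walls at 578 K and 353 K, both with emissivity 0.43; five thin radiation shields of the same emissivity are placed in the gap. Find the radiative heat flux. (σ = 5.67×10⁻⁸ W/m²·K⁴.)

q ≈ 249 W/m²

Each of the 6 gaps contributes resistance (2/ε − 1) = 2/0.43 − 1 = 3.651; total = 21.91.
q = σ(T₁⁴ − T₂⁴) / 21.91 = 5.67×10⁻⁸ × 9.61×10^10 / 21.91 = 249 W/m².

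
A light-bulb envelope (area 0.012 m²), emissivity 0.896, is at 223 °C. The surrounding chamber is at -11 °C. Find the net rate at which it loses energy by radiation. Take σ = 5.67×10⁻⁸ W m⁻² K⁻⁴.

Q ≈ 34.0 W

Convert: 223 °C = 496 K; -11 °C = 262 K.
Q = εσA(T⁴ − T_s⁴). T⁴ − T_s⁴ = (496)⁴ − (262)⁴ = 6.05×10^10 − 4.71×10^9 = 5.58×10^10 K⁴.
Q = 0.896 × 5.67×10⁻⁸ × 0.0120 × 5.58×10^10 = 34.0 W.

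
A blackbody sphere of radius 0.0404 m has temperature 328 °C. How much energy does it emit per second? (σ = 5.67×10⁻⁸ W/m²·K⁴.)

P ≈ 152 W

A = 4πr² = 4π × (0.0404)² = 0.0205 m².
328 °C = 601 K.
P = σAT⁴ = 5.67×10⁻⁸ × 0.0205 × (601)⁴ = 5.67×10⁻⁸ × 0.0205 × 1.30×10^11.
P = 152 W.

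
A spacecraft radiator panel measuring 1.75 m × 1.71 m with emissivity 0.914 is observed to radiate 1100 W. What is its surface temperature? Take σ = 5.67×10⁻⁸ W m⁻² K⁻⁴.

T ≈ 290 K

A = 1.75 × 1.71 = 2.99 m².
From P = εσAT⁴, T = (P / εσA)^(1/4) = (1100 / (0.914 × 5.67×10⁻⁸ × 2.99))^(1/4).
T = (7.09×10^9)^(1/4) = 290 K.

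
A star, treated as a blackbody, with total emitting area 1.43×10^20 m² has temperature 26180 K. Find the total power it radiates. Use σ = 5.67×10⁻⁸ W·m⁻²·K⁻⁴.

P = σAT⁴ = 5.67×10⁻⁸ × 1.43×10^20 × (26180)⁴ = 5.67×10⁻⁸ × 1.43×10^20 × 4.70×10^17.
P = 3.81×10^30 W.

P ≈ 3.81×10^30 W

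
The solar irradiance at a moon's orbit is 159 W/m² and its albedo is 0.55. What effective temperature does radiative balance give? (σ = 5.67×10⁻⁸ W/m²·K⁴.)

T ≈ 133 K

Power absorbed = (1−a)S·πR²; power emitted = 4πR²σT⁴. Equating and cancelling πR²:
T = ((1−a)S / 4σ)^(1/4) = (71.5 / (4 × 5.67×10⁻⁸))^(1/4) = (3.15×10^8)^(1/4).
T = 133 K.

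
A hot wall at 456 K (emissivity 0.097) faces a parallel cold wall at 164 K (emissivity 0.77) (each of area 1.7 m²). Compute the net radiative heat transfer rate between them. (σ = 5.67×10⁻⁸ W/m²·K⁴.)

Q ≈ 386 W

For two large parallel gray plates, q = σ(T₁⁴ − T₂⁴) / (1/ε₁ + 1/ε₂ − 1).
1/ε₁ + 1/ε₂ − 1 = 1/0.097 + 1/0.77 − 1 = 10.61.
T₁⁴ − T₂⁴ = 4.32×10^10 − 7.23×10^8 = 4.25×10^10 K⁴.
q = 5.67×10⁻⁸ × 4.25×10^10 / 10.61 = 227 W/m².
Q = q·A = 227 × 1.7 = 386 W.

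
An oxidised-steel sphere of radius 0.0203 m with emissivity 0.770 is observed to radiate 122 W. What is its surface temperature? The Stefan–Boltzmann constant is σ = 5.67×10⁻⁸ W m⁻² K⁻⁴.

A = 4πr² = 4π × (0.0203)² = 5.18×10^-3 m².
From P = εσAT⁴, T = (P / εσA)^(1/4) = (122 / (0.770 × 5.67×10⁻⁸ × 5.18×10^-3))^(1/4).
T = (5.40×10^11)^(1/4) = 857 K.

T ≈ 857 K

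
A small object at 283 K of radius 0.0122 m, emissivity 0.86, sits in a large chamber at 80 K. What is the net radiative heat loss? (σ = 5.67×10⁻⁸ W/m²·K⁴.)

A = 4πr² = 4π × (0.0122)² = 1.87×10^-3 m².
Q = εσA(T⁴ − T_s⁴). T⁴ − T_s⁴ = (283)⁴ − (80)⁴ = 6.41×10^9 − 4.10×10^7 = 6.37×10^9 K⁴.
Q = 0.86 × 5.67×10⁻⁸ × 1.87×10^-3 × 6.37×10^9 = 0.581 W.

Q ≈ 0.581 W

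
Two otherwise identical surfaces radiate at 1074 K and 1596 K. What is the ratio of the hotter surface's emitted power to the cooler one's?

ratio ≈ 4.88

P ∝ T⁴, so the ratio is (1596/1074)⁴ = (1.486)⁴ = 4.88.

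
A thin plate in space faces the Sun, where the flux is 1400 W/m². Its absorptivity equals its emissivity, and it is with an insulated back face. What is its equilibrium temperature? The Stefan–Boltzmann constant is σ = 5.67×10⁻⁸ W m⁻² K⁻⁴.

T ≈ 396 K

Absorbed flux αS = emitted flux εσT⁴ (one radiating face); with α = ε, T = (S/σ)^(1/4).
T = (1400 / 5.67×10⁻⁸)^(1/4) = (2.47×10^10)^(1/4).
T = 396 K.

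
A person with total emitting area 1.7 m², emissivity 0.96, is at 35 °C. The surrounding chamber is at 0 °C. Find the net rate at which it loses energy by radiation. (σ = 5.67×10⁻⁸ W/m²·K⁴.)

Q ≈ 319 W

Convert: 35 °C = 308 K; 0 °C = 273 K.
Q = εσA(T⁴ − T_s⁴). T⁴ − T_s⁴ = (308)⁴ − (273)⁴ = 9.00×10^9 − 5.55×10^9 = 3.44×10^9 K⁴.
Q = 0.96 × 5.67×10⁻⁸ × 1.70 × 3.44×10^9 = 319 W.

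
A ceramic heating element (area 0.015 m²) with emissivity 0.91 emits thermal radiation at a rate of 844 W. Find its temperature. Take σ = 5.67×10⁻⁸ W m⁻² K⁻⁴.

From P = εσAT⁴, T = (P / εσA)^(1/4) = (844 / (0.91 × 5.67×10⁻⁸ × 0.0150))^(1/4).
T = (1.09×10^12)^(1/4) = 1020 K.

T ≈ 1020 K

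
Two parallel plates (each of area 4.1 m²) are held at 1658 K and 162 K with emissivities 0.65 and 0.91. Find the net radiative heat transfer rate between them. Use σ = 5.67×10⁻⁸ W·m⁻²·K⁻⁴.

Q ≈ 1.07×10^6 W

For two large parallel gray plates, q = σ(T₁⁴ − T₂⁴) / (1/ε₁ + 1/ε₂ − 1).
1/ε₁ + 1/ε₂ − 1 = 1/0.65 + 1/0.91 − 1 = 1.637.
T₁⁴ − T₂⁴ = 7.56×10^12 − 6.89×10^8 = 7.56×10^12 K⁴.
q = 5.67×10⁻⁸ × 7.56×10^12 / 1.637 = 2.62×10^5 W/m².
Q = q·A = 2.62×10^5 × 4.1 = 1.07×10^6 W.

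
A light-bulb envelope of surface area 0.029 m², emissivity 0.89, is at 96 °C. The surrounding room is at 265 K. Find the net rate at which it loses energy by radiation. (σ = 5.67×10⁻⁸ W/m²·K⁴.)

Convert: 96 °C = 369 K.
Q = εσA(T⁴ − T_s⁴). T⁴ − T_s⁴ = (369)⁴ − (265)⁴ = 1.85×10^10 − 4.93×10^9 = 1.36×10^10 K⁴.
Q = 0.89 × 5.67×10⁻⁸ × 0.0290 × 1.36×10^10 = 19.9 W.

Q ≈ 19.9 W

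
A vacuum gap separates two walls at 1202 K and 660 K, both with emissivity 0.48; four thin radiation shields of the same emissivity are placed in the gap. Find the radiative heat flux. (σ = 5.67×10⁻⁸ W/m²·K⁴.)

Each of the 5 gaps contributes resistance (2/ε − 1) = 2/0.48 − 1 = 3.167; total = 15.83.
q = σ(T₁⁴ − T₂⁴) / 15.83 = 5.67×10⁻⁸ × 1.90×10^12 / 15.83 = 6800 W/m².

q ≈ 6800 W/m²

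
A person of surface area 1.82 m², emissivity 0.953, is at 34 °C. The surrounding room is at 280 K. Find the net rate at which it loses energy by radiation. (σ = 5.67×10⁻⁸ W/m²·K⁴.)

Q ≈ 269 W

Convert: 34 °C = 307 K.
Q = εσA(T⁴ − T_s⁴). T⁴ − T_s⁴ = (307)⁴ − (280)⁴ = 8.88×10^9 − 6.15×10^9 = 2.74×10^9 K⁴.
Q = 0.953 × 5.67×10⁻⁸ × 1.82 × 2.74×10^9 = 269 W.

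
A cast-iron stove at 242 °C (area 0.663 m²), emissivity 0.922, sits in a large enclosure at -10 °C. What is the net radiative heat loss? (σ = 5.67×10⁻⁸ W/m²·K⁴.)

Q ≈ 2270 W

Convert: 242 °C = 515 K; -10 °C = 263 K.
Q = εσA(T⁴ − T_s⁴). T⁴ − T_s⁴ = (515)⁴ − (263)⁴ = 7.03×10^10 − 4.78×10^9 = 6.56×10^10 K⁴.
Q = 0.922 × 5.67×10⁻⁸ × 0.663 × 6.56×10^10 = 2270 W.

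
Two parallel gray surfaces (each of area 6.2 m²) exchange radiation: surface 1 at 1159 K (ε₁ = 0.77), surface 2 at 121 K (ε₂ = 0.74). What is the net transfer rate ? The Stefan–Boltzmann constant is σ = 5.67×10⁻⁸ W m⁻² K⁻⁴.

For two large parallel gray plates, q = σ(T₁⁴ − T₂⁴) / (1/ε₁ + 1/ε₂ − 1).
1/ε₁ + 1/ε₂ − 1 = 1/0.77 + 1/0.74 − 1 = 1.650.
T₁⁴ − T₂⁴ = 1.80×10^12 − 2.14×10^8 = 1.80×10^12 K⁴.
q = 5.67×10⁻⁸ × 1.80×10^12 / 1.650 = 62000 W/m².
Q = q·A = 62000 × 6.2 = 3.84×10^5 W.

Q ≈ 3.84×10^5 W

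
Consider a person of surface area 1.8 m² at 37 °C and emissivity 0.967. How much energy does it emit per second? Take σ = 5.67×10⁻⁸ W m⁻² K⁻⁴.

37 °C = 310 K.
Stefan–Boltzmann: P = εσAT⁴ = 0.967 × 5.67×10⁻⁸ × 1.80 × (310)⁴ = 0.967 × 5.67×10⁻⁸ × 1.80 × 9.24×10^9.
P = 911 W.

P ≈ 911 W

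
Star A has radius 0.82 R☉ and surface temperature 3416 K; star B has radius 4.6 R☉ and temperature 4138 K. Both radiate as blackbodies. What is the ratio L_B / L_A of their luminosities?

L_B/L_A ≈ 67.8

L = 4πR²σT⁴ ∝ R²T⁴, so L_B/L_A = (4.6/0.82)² × (4138/3416)⁴ = 31.5 × 2.15 = 67.8.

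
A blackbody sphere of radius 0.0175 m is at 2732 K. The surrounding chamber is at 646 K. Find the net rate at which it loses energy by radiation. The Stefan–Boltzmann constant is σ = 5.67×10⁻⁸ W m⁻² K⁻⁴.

A = 4πr² = 4π × (0.0175)² = 3.85×10^-3 m².
Q = σA(T⁴ − T_s⁴). T⁴ − T_s⁴ = (2732)⁴ − (646)⁴ = 5.57×10^13 − 1.74×10^11 = 5.55×10^13 K⁴.
Q = 5.67×10⁻⁸ × 3.85×10^-3 × 5.55×10^13 = 12100 W.

Q ≈ 12100 W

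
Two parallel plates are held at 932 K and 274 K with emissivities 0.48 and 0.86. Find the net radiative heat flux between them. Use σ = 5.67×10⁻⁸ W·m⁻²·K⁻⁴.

q ≈ 18900 W/m²

For two large parallel gray plates, q = σ(T₁⁴ − T₂⁴) / (1/ε₁ + 1/ε₂ − 1).
1/ε₁ + 1/ε₂ − 1 = 1/0.48 + 1/0.86 − 1 = 2.246.
T₁⁴ − T₂⁴ = 7.55×10^11 − 5.64×10^9 = 7.49×10^11 K⁴.
q = 5.67×10⁻⁸ × 7.49×10^11 / 2.246 = 18900 W/m².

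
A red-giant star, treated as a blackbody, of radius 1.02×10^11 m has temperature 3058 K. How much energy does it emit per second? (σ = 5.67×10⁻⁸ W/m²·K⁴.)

P ≈ 6.48×10^29 W

A = 4πr² = 4π × (1.02×10^11)² = 1.31×10^23 m².
P = σAT⁴ = 5.67×10⁻⁸ × 1.31×10^23 × (3058)⁴ = 5.67×10⁻⁸ × 1.31×10^23 × 8.74×10^13.
P = 6.48×10^29 W.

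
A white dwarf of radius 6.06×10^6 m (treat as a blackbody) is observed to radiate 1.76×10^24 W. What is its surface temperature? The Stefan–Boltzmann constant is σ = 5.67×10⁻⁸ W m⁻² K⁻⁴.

A = 4πr² = 4π × (6.06×10^6)² = 4.61×10^14 m².
From P = σAT⁴, T = (P / σA)^(1/4) = (1.76×10^24 / (5.67×10⁻⁸ × 4.61×10^14))^(1/4).
T = (6.73×10^16)^(1/4) = 16100 K.

T ≈ 16100 K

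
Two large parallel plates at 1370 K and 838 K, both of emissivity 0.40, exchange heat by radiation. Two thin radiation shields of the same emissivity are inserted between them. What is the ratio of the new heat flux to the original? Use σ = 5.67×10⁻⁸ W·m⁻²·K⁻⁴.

ratio ≈ 0.333

With N identical shields there are N+1 = 3 gaps in series, each with the same radiative resistance, so the flux falls to 1/(N+1) of its unshielded value.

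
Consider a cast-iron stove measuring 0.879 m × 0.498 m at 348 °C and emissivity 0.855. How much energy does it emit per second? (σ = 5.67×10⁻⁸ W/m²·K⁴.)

P ≈ 3160 W

A = 0.879 × 0.498 = 0.438 m².
348 °C = 621 K.
Stefan–Boltzmann: P = εσAT⁴ = 0.855 × 5.67×10⁻⁸ × 0.438 × (621)⁴ = 0.855 × 5.67×10⁻⁸ × 0.438 × 1.49×10^11.
P = 3160 W.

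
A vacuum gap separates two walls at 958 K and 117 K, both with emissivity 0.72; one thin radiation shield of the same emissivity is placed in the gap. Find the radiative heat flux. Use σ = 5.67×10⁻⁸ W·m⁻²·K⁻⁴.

Each of the 2 gaps contributes resistance (2/ε − 1) = 2/0.72 − 1 = 1.778; total = 3.556.
q = σ(T₁⁴ − T₂⁴) / 3.556 = 5.67×10⁻⁸ × 8.42×10^11 / 3.556 = 13400 W/m².

q ≈ 13400 W/m²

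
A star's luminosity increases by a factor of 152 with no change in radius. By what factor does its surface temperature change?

P ∝ T⁴ ⇒ T ∝ P^(1/4), so T scales by (152)^(1/4) = 3.51.

factor ≈ 3.51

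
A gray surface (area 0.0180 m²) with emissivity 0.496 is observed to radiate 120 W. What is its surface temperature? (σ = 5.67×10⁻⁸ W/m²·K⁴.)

From P = εσAT⁴, T = (P / εσA)^(1/4) = (120 / (0.496 × 5.67×10⁻⁸ × 0.0180))^(1/4).
T = (2.37×10^11)^(1/4) = 698 K.

T ≈ 698 K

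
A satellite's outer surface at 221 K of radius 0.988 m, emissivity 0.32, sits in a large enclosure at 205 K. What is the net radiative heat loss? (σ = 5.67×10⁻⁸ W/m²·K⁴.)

A = 4πr² = 4π × (0.988)² = 12.3 m².
Q = εσA(T⁴ − T_s⁴). T⁴ − T_s⁴ = (221)⁴ − (205)⁴ = 2.39×10^9 − 1.77×10^9 = 6.19×10^8 K⁴.
Q = 0.32 × 5.67×10⁻⁸ × 12.3 × 6.19×10^8 = 138 W.

Q ≈ 138 W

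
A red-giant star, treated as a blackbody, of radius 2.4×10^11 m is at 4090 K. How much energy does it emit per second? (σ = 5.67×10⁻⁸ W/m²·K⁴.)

A = 4πr² = 4π × (2.4×10^11)² = 7.24×10^23 m².
P = σAT⁴ = 5.67×10⁻⁸ × 7.24×10^23 × (4090)⁴ = 5.67×10⁻⁸ × 7.24×10^23 × 2.80×10^14.
P = 1.15×10^31 W.

P ≈ 1.15×10^31 W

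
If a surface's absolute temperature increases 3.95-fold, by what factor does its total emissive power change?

factor ≈ 243

P ∝ T⁴, so the power scales as (3.95)⁴ = 243.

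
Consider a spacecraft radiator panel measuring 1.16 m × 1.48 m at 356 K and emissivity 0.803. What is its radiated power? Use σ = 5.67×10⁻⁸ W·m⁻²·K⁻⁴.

P ≈ 1260 W

A = 1.16 × 1.48 = 1.72 m².
P = εσAT⁴ = 0.803 × 5.67×10⁻⁸ × 1.72 × (356)⁴ = 0.803 × 5.67×10⁻⁸ × 1.72 × 1.61×10^10.
P = 1260 W.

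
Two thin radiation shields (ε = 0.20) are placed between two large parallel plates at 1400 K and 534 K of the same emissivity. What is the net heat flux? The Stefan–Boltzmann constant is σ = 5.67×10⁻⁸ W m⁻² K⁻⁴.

q ≈ 7900 W/m²

Each of the 3 gaps contributes resistance (2/ε − 1) = 2/0.20 − 1 = 9.000; total = 27.00.
q = σ(T₁⁴ − T₂⁴) / 27.00 = 5.67×10⁻⁸ × 3.76×10^12 / 27.00 = 7900 W/m².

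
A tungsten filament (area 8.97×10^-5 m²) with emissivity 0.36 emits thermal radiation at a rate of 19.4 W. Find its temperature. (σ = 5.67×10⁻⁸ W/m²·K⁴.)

From P = εσAT⁴, T = (P / εσA)^(1/4) = (19.4 / (0.36 × 5.67×10⁻⁸ × 8.97×10^-5))^(1/4).
T = (1.06×10^13)^(1/4) = 1800 K.

T ≈ 1800 K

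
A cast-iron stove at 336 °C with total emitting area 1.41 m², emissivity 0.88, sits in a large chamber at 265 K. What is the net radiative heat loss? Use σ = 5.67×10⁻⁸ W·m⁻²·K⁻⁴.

Convert: 336 °C = 609 K.
Q = εσA(T⁴ − T_s⁴). T⁴ − T_s⁴ = (609)⁴ − (265)⁴ = 1.38×10^11 − 4.93×10^9 = 1.33×10^11 K⁴.
Q = 0.88 × 5.67×10⁻⁸ × 1.41 × 1.33×10^11 = 9330 W.

Q ≈ 9330 W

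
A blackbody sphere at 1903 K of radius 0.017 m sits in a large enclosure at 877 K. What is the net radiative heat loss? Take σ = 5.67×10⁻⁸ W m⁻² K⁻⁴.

A = 4πr² = 4π × (0.017)² = 3.63×10^-3 m².
Q = σA(T⁴ − T_s⁴). T⁴ − T_s⁴ = (1903)⁴ − (877)⁴ = 1.31×10^13 − 5.92×10^11 = 1.25×10^13 K⁴.
Q = 5.67×10⁻⁸ × 3.63×10^-3 × 1.25×10^13 = 2580 W.

Q ≈ 2580 W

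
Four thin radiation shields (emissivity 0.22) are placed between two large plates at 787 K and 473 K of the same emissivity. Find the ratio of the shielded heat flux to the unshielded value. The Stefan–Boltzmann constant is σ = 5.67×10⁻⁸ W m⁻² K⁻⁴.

ratio ≈ 0.200

With N identical shields there are N+1 = 5 gaps in series, each with the same radiative resistance, so the flux falls to 1/(N+1) of its unshielded value.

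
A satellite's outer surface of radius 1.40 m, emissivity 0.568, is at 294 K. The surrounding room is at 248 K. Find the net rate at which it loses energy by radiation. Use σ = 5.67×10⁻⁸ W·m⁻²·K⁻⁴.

A = 4πr² = 4π × (1.40)² = 24.6 m².
Q = εσA(T⁴ − T_s⁴). T⁴ − T_s⁴ = (294)⁴ − (248)⁴ = 7.47×10^9 − 3.78×10^9 = 3.69×10^9 K⁴.
Q = 0.568 × 5.67×10⁻⁸ × 24.6 × 3.69×10^9 = 2930 W.

Q ≈ 2930 W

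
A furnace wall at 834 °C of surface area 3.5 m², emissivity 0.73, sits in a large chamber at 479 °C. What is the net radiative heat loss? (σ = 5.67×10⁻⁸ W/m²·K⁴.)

Convert: 834 °C = 1107 K; 479 °C = 752 K.
Q = εσA(T⁴ − T_s⁴). T⁴ − T_s⁴ = (1107)⁴ − (752)⁴ = 1.50×10^12 − 3.20×10^11 = 1.18×10^12 K⁴.
Q = 0.73 × 5.67×10⁻⁸ × 3.50 × 1.18×10^12 = 1.71×10^5 W.

Q ≈ 1.71×10^5 W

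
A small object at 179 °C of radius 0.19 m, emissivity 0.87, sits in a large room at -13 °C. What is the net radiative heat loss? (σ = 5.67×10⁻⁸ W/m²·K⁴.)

Q ≈ 832 W

A = 4πr² = 4π × (0.19)² = 0.454 m².
Convert: 179 °C = 452 K; -13 °C = 260 K.
Q = εσA(T⁴ − T_s⁴). T⁴ − T_s⁴ = (452)⁴ − (260)⁴ = 4.17×10^10 − 4.57×10^9 = 3.72×10^10 K⁴.
Q = 0.87 × 5.67×10⁻⁸ × 0.454 × 3.72×10^10 = 832 W.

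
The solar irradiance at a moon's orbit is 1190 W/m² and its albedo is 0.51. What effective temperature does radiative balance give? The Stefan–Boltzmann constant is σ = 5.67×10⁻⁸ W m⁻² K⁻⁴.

T ≈ 225 K

Power absorbed = (1−a)S·πR²; power emitted = 4πR²σT⁴. Equating and cancelling πR²:
T = ((1−a)S / 4σ)^(1/4) = (583 / (4 × 5.67×10⁻⁸))^(1/4) = (2.57×10^9)^(1/4).
T = 225 K.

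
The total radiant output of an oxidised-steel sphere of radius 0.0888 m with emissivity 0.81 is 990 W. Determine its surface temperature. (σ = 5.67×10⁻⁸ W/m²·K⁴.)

A = 4πr² = 4π × (0.0888)² = 0.0991 m².
From P = εσAT⁴, T = (P / εσA)^(1/4) = (990 / (0.81 × 5.67×10⁻⁸ × 0.0991))^(1/4).
T = (2.18×10^11)^(1/4) = 683 K.

T ≈ 683 K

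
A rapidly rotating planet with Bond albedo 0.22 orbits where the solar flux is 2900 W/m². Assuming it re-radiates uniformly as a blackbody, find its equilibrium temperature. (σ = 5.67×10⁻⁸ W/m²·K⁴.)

T ≈ 316 K

Power absorbed = (1−a)S·πR²; power emitted = 4πR²σT⁴. Equating and cancelling πR²:
T = ((1−a)S / 4σ)^(1/4) = (2260 / (4 × 5.67×10⁻⁸))^(1/4) = (9.97×10^9)^(1/4).
T = 316 K.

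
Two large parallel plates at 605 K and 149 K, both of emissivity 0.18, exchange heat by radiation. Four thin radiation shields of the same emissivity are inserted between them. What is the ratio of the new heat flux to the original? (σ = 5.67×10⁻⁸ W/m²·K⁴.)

With N identical shields there are N+1 = 5 gaps in series, each with the same radiative resistance, so the flux falls to 1/(N+1) of its unshielded value.

ratio ≈ 0.200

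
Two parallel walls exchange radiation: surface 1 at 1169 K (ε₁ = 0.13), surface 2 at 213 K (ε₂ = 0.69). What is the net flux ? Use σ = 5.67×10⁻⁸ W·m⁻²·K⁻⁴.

For two large parallel gray plates, q = σ(T₁⁴ − T₂⁴) / (1/ε₁ + 1/ε₂ − 1).
1/ε₁ + 1/ε₂ − 1 = 1/0.13 + 1/0.69 − 1 = 8.142.
T₁⁴ − T₂⁴ = 1.87×10^12 − 2.06×10^9 = 1.87×10^12 K⁴.
q = 5.67×10⁻⁸ × 1.87×10^12 / 8.142 = 13000 W/m².

q ≈ 13000 W/m²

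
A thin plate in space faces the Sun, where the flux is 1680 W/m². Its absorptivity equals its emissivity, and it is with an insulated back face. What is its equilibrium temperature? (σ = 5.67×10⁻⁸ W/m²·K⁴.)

Absorbed flux αS = emitted flux εσT⁴ (one radiating face); with α = ε, T = (S/σ)^(1/4).
T = (1680 / 5.67×10⁻⁸)^(1/4) = (2.96×10^10)^(1/4).
T = 415 K.

T ≈ 415 K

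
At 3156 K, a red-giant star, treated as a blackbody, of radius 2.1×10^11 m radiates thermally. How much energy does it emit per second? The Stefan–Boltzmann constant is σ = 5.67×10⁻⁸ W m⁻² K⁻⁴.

A = 4πr² = 4π × (2.1×10^11)² = 5.54×10^23 m².
P = σAT⁴ = 5.67×10⁻⁸ × 5.54×10^23 × (3156)⁴ = 5.67×10⁻⁸ × 5.54×10^23 × 9.92×10^13.
P = 3.12×10^30 W.

P ≈ 3.12×10^30 W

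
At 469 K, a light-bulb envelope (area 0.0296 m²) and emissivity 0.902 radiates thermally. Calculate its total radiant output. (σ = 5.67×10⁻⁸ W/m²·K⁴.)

P = εσAT⁴ = 0.902 × 5.67×10⁻⁸ × 0.0296 × (469)⁴ = 0.902 × 5.67×10⁻⁸ × 0.0296 × 4.84×10^10.
P = 73.2 W.

P ≈ 73.2 W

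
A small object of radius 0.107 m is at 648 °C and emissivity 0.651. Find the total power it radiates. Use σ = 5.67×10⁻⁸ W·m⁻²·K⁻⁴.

P ≈ 3820 W

A = 4πr² = 4π × (0.107)² = 0.144 m².
648 °C = 921 K.
Stefan–Boltzmann: P = εσAT⁴ = 0.651 × 5.67×10⁻⁸ × 0.144 × (921)⁴ = 0.651 × 5.67×10⁻⁸ × 0.144 × 7.20×10^11.
P = 3820 W.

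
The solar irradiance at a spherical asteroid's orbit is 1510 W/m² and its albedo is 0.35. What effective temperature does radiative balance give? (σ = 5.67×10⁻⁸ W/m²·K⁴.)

Power absorbed = (1−a)S·πR²; power emitted = 4πR²σT⁴. Equating and cancelling πR²:
T = ((1−a)S / 4σ)^(1/4) = (982 / (4 × 5.67×10⁻⁸))^(1/4) = (4.33×10^9)^(1/4).
T = 256 K.

T ≈ 256 K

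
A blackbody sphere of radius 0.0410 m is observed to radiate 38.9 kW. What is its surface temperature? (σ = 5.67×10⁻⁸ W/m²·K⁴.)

T ≈ 2390 K

A = 4πr² = 4π × (0.0410)² = 0.0211 m².
From P = σAT⁴, T = (P / σA)^(1/4) = (38900 / (5.67×10⁻⁸ × 0.0211))^(1/4).
T = (3.25×10^13)^(1/4) = 2390 K.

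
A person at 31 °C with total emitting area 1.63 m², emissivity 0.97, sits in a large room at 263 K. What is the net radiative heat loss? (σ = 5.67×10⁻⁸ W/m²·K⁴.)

Convert: 31 °C = 304 K.
Q = εσA(T⁴ − T_s⁴). T⁴ − T_s⁴ = (304)⁴ − (263)⁴ = 8.54×10^9 − 4.78×10^9 = 3.76×10^9 K⁴.
Q = 0.97 × 5.67×10⁻⁸ × 1.63 × 3.76×10^9 = 337 W.

Q ≈ 337 W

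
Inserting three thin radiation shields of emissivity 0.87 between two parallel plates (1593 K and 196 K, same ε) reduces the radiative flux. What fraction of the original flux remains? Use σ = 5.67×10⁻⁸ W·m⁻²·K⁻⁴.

With N identical shields there are N+1 = 4 gaps in series, each with the same radiative resistance, so the flux falls to 1/(N+1) of its unshielded value.

ratio ≈ 0.250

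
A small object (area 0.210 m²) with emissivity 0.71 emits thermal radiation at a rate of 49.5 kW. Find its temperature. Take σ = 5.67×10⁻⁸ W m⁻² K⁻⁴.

From P = εσAT⁴, T = (P / εσA)^(1/4) = (49500 / (0.71 × 5.67×10⁻⁸ × 0.210))^(1/4).
T = (5.86×10^12)^(1/4) = 1560 K.

T ≈ 1560 K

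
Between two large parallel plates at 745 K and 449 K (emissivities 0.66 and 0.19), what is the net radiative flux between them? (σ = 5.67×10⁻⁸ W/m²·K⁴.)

q ≈ 2620 W/m²

For two large parallel gray plates, q = σ(T₁⁴ − T₂⁴) / (1/ε₁ + 1/ε₂ − 1).
1/ε₁ + 1/ε₂ − 1 = 1/0.66 + 1/0.19 − 1 = 5.778.
T₁⁴ − T₂⁴ = 3.08×10^11 − 4.06×10^10 = 2.67×10^11 K⁴.
q = 5.67×10⁻⁸ × 2.67×10^11 / 5.778 = 2620 W/m².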